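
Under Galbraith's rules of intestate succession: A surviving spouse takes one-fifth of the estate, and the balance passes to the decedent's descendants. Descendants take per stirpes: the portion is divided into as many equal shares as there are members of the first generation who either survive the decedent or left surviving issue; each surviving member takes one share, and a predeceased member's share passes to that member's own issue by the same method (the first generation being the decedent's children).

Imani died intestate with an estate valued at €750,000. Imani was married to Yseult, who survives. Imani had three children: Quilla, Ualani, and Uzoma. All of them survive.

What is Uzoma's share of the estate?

Yseult takes one-fifth of €750,000 = €150,000. The remaining €600,000 passes to the descendants.
The descendants' portion (€600,000) is divided into 3 shares of €200,000: Quilla, Ualani, and Uzoma each take €200,000.

Uzoma receives €200,000.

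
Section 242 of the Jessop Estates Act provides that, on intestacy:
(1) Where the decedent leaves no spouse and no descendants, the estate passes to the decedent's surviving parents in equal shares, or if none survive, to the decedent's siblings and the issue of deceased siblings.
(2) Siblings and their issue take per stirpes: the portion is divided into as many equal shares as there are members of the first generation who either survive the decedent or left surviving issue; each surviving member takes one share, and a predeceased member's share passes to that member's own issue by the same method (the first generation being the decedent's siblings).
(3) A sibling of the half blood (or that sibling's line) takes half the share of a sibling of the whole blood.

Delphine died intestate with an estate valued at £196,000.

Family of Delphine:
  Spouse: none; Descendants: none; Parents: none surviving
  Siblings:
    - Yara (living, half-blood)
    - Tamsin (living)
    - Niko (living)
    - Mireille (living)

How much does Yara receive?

The entire £196,000 passes to the siblings and their issue.
Counting each half-blood sibling's line as half a unit, there are 7/2 units in £196,000, so one unit is £56,000. Whole-blood lines (Tamsin, Niko, and Mireille) take £56,000 each; half-blood lines (Yara) take £28,000 each.

Yara receives £28,000.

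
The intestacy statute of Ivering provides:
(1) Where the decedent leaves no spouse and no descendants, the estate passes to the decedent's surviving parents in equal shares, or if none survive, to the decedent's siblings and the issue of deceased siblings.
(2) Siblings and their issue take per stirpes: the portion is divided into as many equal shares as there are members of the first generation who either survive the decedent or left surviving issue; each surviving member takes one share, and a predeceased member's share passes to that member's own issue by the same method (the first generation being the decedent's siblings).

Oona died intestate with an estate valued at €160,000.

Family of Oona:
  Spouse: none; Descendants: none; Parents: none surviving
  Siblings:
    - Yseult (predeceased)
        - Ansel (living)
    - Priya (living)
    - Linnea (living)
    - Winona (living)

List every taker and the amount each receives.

The entire €160,000 passes to the siblings and their issue.
That amount (€160,000) is divided into 4 shares of €40,000: Priya, Linnea, and Winona each take €40,000; Yseult's €40,000 share passes to Yseult's issue.
Yseult's share (€40,000) passes entirely to Ansel.

Ansel: €40,000; Priya: €40,000; Linnea: €40,000; Winona: €40,000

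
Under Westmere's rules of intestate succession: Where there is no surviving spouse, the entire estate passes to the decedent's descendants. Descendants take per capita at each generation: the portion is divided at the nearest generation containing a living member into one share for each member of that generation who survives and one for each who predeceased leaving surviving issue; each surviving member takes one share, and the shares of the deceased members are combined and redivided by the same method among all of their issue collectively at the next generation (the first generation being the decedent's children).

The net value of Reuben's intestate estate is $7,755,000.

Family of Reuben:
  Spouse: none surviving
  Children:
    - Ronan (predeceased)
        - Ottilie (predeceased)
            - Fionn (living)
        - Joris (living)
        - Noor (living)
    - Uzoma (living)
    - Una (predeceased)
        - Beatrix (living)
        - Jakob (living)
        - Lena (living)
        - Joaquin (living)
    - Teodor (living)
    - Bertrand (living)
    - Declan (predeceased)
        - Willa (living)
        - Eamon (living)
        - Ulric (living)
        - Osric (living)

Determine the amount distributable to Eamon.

Eamon receives $352,500.

The entire $7,755,000 passes to the descendants.
That amount ($7,755,000) is divided at the children's generation into 6 shares of $1,292,500. Uzoma, Teodor, and Bertrand each take $1,292,500. The 3 shares of the deceased (Ronan, Una, and Declan) are combined into a pool of $3,877,500.
That pool ($3,877,500) is divided at the grandchildren's generation into 11 shares of $352,500. Joris, Noor, Beatrix, Jakob, Lena, Joaquin, Willa, Eamon, Ulric, and Osric each take $352,500. The remaining share for the deceased Ottilie ($352,500) is carried to the next generation.
That pool ($352,500) passes entirely to Fionn, the sole taker at the great-grandchildren's generation.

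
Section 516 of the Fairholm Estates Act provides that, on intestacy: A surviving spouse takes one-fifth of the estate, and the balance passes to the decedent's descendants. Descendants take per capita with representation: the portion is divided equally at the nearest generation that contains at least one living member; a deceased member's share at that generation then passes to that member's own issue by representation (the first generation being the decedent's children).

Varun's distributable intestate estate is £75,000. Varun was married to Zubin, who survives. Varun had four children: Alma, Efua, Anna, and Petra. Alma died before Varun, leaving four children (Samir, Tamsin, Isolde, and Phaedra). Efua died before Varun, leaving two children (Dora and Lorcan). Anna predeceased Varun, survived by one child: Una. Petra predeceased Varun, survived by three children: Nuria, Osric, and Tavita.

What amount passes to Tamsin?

Zubin takes one-fifth of £75,000 = £15,000. The remaining £60,000 passes to the descendants.
No child survives, so the initial division is made at the grandchildren's generation.
The descendants' portion (£60,000) is divided into 10 shares of £6,000: Samir, Tamsin, Isolde, Phaedra, Dora, Lorcan, Una, Nuria, Osric, and Tavita each take £6,000.

Tamsin receives £6,000.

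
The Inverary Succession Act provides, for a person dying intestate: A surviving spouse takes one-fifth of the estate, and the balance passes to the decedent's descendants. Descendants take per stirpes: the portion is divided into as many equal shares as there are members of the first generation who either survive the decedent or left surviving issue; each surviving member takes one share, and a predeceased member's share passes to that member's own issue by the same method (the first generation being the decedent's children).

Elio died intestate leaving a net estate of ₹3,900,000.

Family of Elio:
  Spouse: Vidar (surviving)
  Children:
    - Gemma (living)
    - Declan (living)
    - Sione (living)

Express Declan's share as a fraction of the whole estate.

Vidar takes one-fifth of ₹3,900,000 = ₹780,000. The remaining ₹3,120,000 passes to the descendants.
The descendants' portion (₹3,120,000) is divided into 3 shares of ₹1,040,000: Gemma, Declan, and Sione each take ₹1,040,000.

Declan receives 4/15 of the estate.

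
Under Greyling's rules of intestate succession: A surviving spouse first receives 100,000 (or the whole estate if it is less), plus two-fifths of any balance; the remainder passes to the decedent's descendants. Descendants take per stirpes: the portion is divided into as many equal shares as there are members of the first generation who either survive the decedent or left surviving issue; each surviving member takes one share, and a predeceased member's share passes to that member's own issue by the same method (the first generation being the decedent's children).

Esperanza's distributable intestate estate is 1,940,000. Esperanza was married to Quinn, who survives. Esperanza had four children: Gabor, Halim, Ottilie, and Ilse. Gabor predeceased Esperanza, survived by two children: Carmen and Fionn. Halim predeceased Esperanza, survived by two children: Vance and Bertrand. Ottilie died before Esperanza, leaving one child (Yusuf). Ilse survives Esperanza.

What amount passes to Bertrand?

Quinn first takes 100,000, leaving a balance of 1,840,000. Quinn then takes two-fifths of the balance (736,000), for a total of 836,000. The remaining 1,104,000 passes to the descendants.
The descendants' portion (1,104,000) is divided into 4 shares of 276,000: Ilse takes 276,000; Gabor's 276,000 share passes to Gabor's issue; Halim's 276,000 share passes to Halim's issue; Ottilie's 276,000 share passes to Ottilie's issue.
Gabor's share (276,000) is divided into 2 shares of 138,000: Carmen and Fionn each take 138,000.
Halim's share (276,000) is divided into 2 shares of 138,000: Vance and Bertrand each take 138,000.
Ottilie's share (276,000) passes entirely to Yusuf.

Bertrand receives 138,000.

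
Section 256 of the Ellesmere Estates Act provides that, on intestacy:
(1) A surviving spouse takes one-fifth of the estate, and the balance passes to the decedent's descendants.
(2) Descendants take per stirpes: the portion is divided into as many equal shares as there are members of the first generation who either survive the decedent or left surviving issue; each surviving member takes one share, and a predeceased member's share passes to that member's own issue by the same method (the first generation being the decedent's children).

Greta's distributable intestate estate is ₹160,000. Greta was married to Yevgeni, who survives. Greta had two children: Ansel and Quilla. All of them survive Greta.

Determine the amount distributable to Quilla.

Quilla receives ₹64,000.

Yevgeni takes one-fifth of ₹160,000 = ₹32,000. The remaining ₹128,000 passes to the descendants.
The descendants' portion (₹128,000) is divided into 2 shares of ₹64,000: Ansel and Quilla each take ₹64,000.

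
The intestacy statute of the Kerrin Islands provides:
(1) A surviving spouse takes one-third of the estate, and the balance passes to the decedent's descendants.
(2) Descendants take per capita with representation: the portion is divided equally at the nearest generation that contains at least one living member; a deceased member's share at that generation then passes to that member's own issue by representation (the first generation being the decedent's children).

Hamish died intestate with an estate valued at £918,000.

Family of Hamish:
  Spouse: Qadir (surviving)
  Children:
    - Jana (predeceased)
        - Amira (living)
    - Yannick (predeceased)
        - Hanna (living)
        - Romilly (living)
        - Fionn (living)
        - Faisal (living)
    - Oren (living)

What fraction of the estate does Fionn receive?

Qadir takes one-third of £918,000 = £306,000. The remaining £612,000 passes to the descendants.
The descendants' portion (£612,000) is divided into 3 shares of £204,000: Oren takes £204,000; Jana's £204,000 share passes to Jana's issue; Yannick's £204,000 share passes to Yannick's issue.
Jana's share (£204,000) passes entirely to Amira.
Yannick's share (£204,000) is divided into 4 shares of £51,000: Hanna, Romilly, Fionn, and Faisal each take £51,000.

Fionn receives 1/18 of the estate.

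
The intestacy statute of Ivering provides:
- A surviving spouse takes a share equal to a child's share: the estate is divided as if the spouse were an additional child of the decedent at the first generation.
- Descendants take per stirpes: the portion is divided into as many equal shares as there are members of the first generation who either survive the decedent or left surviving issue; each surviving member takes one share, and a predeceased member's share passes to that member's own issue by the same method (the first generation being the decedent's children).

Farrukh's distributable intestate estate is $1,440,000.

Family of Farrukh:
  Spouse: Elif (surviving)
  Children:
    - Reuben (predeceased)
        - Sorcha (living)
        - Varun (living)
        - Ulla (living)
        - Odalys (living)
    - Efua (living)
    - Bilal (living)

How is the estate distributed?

Elif: $360,000; Sorcha: $90,000; Varun: $90,000; Ulla: $90,000; Odalys: $90,000; Efua: $360,000; Bilal: $360,000

The spouse counts as an additional share at the children's level, so there are 4 primary shares of $360,000. Elif takes one such share ($360,000).
The children's combined portion ($1,080,000) is divided into 3 shares of $360,000: Efua and Bilal each take $360,000; Reuben's $360,000 share passes to Reuben's issue.
Reuben's share ($360,000) is divided into 4 shares of $90,000: Sorcha, Varun, Ulla, and Odalys each take $90,000.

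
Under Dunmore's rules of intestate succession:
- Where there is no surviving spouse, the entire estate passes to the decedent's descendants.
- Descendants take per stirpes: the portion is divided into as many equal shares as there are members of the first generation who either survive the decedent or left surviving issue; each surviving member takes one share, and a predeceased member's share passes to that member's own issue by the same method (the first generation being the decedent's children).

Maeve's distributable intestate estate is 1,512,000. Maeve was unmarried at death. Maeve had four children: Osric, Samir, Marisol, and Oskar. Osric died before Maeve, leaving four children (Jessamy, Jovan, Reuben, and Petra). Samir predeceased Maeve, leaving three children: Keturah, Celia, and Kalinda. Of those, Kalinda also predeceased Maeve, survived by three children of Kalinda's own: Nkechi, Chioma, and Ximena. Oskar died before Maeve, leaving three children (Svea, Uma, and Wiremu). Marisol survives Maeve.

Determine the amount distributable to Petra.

The entire 1,512,000 passes to the descendants.
That amount (1,512,000) is divided into 4 shares of 378,000: Marisol takes 378,000; Osric's 378,000 share passes to Osric's issue; Samir's 378,000 share passes to Samir's issue; Oskar's 378,000 share passes to Oskar's issue.
Osric's share (378,000) is divided into 4 shares of 94,500: Jessamy, Jovan, Reuben, and Petra each take 94,500.
Samir's share (378,000) is divided into 3 shares of 126,000: Keturah and Celia each take 126,000; Kalinda's 126,000 share passes to Kalinda's issue.
Kalinda's share (126,000) is divided into 3 shares of 42,000: Nkechi, Chioma, and Ximena each take 42,000.
Oskar's share (378,000) is divided into 3 shares of 126,000: Svea, Uma, and Wiremu each take 126,000.

Petra receives 94,500.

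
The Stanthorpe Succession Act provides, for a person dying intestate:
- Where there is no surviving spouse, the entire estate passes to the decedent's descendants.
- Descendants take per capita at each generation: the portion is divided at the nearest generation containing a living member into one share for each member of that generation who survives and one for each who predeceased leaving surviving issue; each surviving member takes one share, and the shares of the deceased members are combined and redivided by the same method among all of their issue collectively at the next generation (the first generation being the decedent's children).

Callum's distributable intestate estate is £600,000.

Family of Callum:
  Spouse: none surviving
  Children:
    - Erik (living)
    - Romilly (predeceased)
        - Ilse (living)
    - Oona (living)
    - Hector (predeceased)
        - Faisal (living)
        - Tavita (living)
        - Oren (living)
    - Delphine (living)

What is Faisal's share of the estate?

The entire £600,000 passes to the descendants.
That amount (£600,000) is divided at the children's generation into 5 shares of £120,000. Erik, Oona, and Delphine each take £120,000. The 2 shares of the deceased (Romilly and Hector) are combined into a pool of £240,000.
That pool (£240,000) is divided at the grandchildren's generation equally among Ilse, Faisal, Tavita, and Oren: £60,000 each.

Faisal receives £60,000.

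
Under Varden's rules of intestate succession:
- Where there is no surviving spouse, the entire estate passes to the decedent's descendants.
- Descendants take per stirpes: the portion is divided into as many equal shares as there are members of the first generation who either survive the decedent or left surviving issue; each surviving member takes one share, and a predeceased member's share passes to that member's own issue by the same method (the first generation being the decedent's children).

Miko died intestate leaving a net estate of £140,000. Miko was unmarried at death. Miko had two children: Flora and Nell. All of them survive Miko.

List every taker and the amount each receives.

Flora: £70,000; Nell: £70,000

The entire £140,000 passes to the descendants.
That amount (£140,000) is divided into 2 shares of £70,000: Flora and Nell each take £70,000.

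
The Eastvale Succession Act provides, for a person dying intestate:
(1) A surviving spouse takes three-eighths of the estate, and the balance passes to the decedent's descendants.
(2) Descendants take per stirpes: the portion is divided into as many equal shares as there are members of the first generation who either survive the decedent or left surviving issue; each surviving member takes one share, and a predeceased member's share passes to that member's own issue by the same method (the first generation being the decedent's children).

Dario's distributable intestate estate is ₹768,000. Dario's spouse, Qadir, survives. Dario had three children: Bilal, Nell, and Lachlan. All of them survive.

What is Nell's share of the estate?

Qadir takes three-eighths of ₹768,000 = ₹288,000. The remaining ₹480,000 passes to the descendants.
The descendants' portion (₹480,000) is divided into 3 shares of ₹160,000: Bilal, Nell, and Lachlan each take ₹160,000.

Nell receives ₹160,000.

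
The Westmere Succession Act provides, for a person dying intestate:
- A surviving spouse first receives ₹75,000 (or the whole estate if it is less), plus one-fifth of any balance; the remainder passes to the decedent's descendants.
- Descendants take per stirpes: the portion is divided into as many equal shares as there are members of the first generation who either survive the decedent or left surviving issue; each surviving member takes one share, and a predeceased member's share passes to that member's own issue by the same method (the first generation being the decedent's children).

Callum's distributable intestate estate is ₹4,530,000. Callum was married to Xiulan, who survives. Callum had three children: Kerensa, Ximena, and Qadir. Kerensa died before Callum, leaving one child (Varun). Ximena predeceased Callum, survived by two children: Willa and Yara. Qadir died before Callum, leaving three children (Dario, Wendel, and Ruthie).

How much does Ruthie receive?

Ruthie receives ₹396,000.

Xiulan first takes ₹75,000, leaving a balance of ₹4,455,000. Xiulan then takes one-fifth of the balance (₹891,000), for a total of ₹966,000. The remaining ₹3,564,000 passes to the descendants.
The descendants' portion (₹3,564,000) is divided into 3 shares of ₹1,188,000: Kerensa's ₹1,188,000 share passes to Kerensa's issue; Ximena's ₹1,188,000 share passes to Ximena's issue; Qadir's ₹1,188,000 share passes to Qadir's issue.
Kerensa's share (₹1,188,000) passes entirely to Varun.
Ximena's share (₹1,188,000) is divided into 2 shares of ₹594,000: Willa and Yara each take ₹594,000.
Qadir's share (₹1,188,000) is divided into 3 shares of ₹396,000: Dario, Wendel, and Ruthie each take ₹396,000.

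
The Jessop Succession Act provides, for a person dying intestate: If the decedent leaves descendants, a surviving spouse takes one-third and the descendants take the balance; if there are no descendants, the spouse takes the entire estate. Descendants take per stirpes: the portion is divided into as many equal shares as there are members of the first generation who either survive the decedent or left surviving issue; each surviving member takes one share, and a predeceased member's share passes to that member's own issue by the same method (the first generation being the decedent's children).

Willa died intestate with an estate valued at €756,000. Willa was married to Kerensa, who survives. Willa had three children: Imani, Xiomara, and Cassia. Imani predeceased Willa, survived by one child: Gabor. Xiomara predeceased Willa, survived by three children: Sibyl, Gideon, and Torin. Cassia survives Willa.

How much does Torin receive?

Torin receives €56,000.

Kerensa takes one-third of €756,000 = €252,000. The remaining €504,000 passes to the descendants.
The descendants' portion (€504,000) is divided into 3 shares of €168,000: Cassia takes €168,000; Imani's €168,000 share passes to Imani's issue; Xiomara's €168,000 share passes to Xiomara's issue.
Imani's share (€168,000) passes entirely to Gabor.
Xiomara's share (€168,000) is divided into 3 shares of €56,000: Sibyl, Gideon, and Torin each take €56,000.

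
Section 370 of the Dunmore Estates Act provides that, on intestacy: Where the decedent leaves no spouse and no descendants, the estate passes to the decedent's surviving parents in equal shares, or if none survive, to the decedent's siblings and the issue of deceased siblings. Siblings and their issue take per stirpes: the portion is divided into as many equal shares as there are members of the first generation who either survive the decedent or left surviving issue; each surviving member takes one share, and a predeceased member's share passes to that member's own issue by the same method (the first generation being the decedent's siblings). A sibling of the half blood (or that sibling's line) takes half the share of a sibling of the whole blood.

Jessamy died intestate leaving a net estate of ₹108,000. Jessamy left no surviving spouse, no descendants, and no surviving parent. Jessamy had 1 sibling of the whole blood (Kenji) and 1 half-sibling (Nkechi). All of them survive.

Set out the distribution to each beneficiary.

The entire ₹108,000 passes to the siblings and their issue.
Counting each half-blood sibling's line as half a unit, there are 3/2 units in ₹108,000, so one unit is ₹72,000. Whole-blood lines (Kenji) take ₹72,000 each; half-blood lines (Nkechi) take ₹36,000 each.

Nkechi: ₹36,000; Kenji: ₹72,000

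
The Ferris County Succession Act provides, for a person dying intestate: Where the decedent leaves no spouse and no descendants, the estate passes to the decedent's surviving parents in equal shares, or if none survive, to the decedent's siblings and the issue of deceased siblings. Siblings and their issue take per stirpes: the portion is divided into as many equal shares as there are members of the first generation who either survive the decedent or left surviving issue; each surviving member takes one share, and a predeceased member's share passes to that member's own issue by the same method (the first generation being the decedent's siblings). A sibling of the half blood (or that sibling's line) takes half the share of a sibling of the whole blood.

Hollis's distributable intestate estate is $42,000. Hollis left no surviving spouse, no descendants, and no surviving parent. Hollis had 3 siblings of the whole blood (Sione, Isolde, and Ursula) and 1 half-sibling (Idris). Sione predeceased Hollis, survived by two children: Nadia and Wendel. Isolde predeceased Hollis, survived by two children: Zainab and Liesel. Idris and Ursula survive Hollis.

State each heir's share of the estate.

Nadia: $6,000; Wendel: $6,000; Idris: $6,000; Zainab: $6,000; Liesel: $6,000; Ursula: $12,000

The entire $42,000 passes to the siblings and their issue.
Counting each half-blood sibling's line as half a unit, there are 7/2 units in $42,000, so one unit is $12,000. Whole-blood lines (Sione, Isolde, and Ursula) take $12,000 each; half-blood lines (Idris) take $6,000 each.
Sione's share ($12,000) is divided into 2 shares of $6,000: Nadia and Wendel each take $6,000.
Isolde's share ($12,000) is divided into 2 shares of $6,000: Zainab and Liesel each take $6,000.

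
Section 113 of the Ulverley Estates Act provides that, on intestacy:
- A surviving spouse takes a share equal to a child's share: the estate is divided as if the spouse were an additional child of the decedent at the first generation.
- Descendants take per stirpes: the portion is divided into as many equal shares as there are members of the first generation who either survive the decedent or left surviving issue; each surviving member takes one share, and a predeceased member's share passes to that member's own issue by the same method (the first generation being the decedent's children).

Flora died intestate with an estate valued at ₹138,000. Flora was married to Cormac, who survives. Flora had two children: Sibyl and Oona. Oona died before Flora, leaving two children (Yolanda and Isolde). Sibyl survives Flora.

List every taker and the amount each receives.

Cormac: ₹46,000; Sibyl: ₹46,000; Yolanda: ₹23,000; Isolde: ₹23,000

The spouse counts as an additional share at the children's level, so there are 3 primary shares of ₹46,000. Cormac takes one such share (₹46,000).
The children's combined portion (₹92,000) is divided into 2 shares of ₹46,000: Sibyl takes ₹46,000; Oona's ₹46,000 share passes to Oona's issue.
Oona's share (₹46,000) is divided into 2 shares of ₹23,000: Yolanda and Isolde each take ₹23,000.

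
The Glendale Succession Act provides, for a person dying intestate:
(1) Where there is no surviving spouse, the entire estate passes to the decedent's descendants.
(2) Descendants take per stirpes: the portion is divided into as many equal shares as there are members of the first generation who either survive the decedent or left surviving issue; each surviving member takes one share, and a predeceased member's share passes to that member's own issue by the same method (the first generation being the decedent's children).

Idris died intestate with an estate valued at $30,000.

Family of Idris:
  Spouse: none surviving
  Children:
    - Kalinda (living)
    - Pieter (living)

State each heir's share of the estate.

Kalinda: $15,000; Pieter: $15,000

The entire $30,000 passes to the descendants.
That amount ($30,000) is divided into 2 shares of $15,000: Kalinda and Pieter each take $15,000.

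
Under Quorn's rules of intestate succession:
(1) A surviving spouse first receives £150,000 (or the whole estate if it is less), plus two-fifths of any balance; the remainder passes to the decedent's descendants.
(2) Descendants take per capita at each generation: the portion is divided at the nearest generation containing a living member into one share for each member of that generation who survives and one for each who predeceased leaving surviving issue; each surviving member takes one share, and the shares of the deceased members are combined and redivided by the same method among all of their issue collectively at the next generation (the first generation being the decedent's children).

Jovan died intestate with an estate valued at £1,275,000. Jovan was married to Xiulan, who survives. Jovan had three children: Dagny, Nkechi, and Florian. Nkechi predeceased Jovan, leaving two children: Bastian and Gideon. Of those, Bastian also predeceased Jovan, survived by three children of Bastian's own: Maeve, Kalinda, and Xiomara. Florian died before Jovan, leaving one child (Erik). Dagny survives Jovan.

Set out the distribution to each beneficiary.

Xiulan first takes £150,000, leaving a balance of £1,125,000. Xiulan then takes two-fifths of the balance (£450,000), for a total of £600,000. The remaining £675,000 passes to the descendants.
The descendants' portion (£675,000) is divided at the children's generation into 3 shares of £225,000. Dagny takes £225,000. The 2 shares of the deceased (Nkechi and Florian) are combined into a pool of £450,000.
That pool (£450,000) is divided at the grandchildren's generation into 3 shares of £150,000. Gideon and Erik each take £150,000. The remaining share for the deceased Bastian (£150,000) is carried to the next generation.
That pool (£150,000) is divided at the great-grandchildren's generation equally among Maeve, Kalinda, and Xiomara: £50,000 each.

Xiulan: £600,000; Dagny: £225,000; Maeve: £50,000; Kalinda: £50,000; Xiomara: £50,000; Gideon: £150,000; Erik: £150,000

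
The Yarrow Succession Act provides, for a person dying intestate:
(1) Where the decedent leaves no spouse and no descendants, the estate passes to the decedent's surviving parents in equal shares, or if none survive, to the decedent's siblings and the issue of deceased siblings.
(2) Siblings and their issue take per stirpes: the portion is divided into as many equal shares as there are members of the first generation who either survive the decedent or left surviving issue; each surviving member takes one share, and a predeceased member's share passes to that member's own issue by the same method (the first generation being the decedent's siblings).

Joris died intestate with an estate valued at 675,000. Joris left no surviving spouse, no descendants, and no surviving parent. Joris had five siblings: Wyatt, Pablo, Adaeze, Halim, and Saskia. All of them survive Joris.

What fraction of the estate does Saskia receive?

Saskia receives 1/5 of the estate.

The entire 675,000 passes to the siblings and their issue.
That amount (675,000) is divided into 5 shares of 135,000: Wyatt, Pablo, Adaeze, Halim, and Saskia each take 135,000.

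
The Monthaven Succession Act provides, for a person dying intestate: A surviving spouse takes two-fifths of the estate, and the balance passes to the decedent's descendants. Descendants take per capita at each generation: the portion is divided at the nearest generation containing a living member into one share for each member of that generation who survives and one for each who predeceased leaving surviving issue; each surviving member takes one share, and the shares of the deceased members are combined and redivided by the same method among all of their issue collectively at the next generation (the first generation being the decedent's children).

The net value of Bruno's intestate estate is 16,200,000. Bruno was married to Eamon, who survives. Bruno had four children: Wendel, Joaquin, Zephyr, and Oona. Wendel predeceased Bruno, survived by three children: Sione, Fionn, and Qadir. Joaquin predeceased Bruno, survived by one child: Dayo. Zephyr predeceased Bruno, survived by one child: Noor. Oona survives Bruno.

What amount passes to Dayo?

Dayo receives 1,458,000.

Eamon takes two-fifths of 16,200,000 = 6,480,000. The remaining 9,720,000 passes to the descendants.
The descendants' portion (9,720,000) is divided at the children's generation into 4 shares of 2,430,000. Oona takes 2,430,000. The 3 shares of the deceased (Wendel, Joaquin, and Zephyr) are combined into a pool of 7,290,000.
That pool (7,290,000) is divided at the grandchildren's generation equally among Sione, Fionn, Qadir, Dayo, and Noor: 1,458,000 each.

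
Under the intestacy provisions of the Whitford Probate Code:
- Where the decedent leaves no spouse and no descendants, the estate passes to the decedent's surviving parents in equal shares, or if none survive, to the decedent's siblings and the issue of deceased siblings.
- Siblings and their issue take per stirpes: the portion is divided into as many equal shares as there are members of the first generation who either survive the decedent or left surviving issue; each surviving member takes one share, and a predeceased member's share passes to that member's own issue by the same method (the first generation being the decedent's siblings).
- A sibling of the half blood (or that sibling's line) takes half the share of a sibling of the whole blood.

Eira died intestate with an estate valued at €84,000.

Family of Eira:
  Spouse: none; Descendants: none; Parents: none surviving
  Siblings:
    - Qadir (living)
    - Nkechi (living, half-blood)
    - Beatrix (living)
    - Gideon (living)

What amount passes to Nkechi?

Nkechi receives €12,000.

The entire €84,000 passes to the siblings and their issue.
Counting each half-blood sibling's line as half a unit, there are 7/2 units in €84,000, so one unit is €24,000. Whole-blood lines (Qadir, Beatrix, and Gideon) take €24,000 each; half-blood lines (Nkechi) take €12,000 each.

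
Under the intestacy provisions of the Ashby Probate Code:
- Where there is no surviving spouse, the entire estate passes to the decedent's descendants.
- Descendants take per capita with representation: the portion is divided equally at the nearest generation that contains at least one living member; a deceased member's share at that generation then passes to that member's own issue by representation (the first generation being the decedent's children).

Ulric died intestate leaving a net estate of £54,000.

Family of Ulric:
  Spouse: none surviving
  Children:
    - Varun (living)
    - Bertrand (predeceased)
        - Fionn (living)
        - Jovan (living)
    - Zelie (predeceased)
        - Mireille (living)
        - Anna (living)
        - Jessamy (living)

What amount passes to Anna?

The entire £54,000 passes to the descendants.
That amount (£54,000) is divided into 3 shares of £18,000: Varun takes £18,000; Bertrand's £18,000 share passes to Bertrand's issue; Zelie's £18,000 share passes to Zelie's issue.
Bertrand's share (£18,000) is divided into 2 shares of £9,000: Fionn and Jovan each take £9,000.
Zelie's share (£18,000) is divided into 3 shares of £6,000: Mireille, Anna, and Jessamy each take £6,000.

Anna receives £6,000.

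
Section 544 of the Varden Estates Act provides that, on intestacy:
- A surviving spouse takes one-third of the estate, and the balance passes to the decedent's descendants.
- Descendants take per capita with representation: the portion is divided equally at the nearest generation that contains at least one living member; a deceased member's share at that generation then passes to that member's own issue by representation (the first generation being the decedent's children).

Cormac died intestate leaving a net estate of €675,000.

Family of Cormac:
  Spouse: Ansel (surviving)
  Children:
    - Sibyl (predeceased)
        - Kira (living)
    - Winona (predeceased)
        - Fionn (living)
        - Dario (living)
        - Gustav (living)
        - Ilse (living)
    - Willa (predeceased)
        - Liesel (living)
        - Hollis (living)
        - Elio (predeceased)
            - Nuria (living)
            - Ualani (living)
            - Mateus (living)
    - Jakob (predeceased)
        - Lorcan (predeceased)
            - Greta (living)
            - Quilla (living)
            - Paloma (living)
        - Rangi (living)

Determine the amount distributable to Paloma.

Paloma receives €15,000.

Ansel takes one-third of €675,000 = €225,000. The remaining €450,000 passes to the descendants.
No child survives, so the initial division is made at the grandchildren's generation.
The descendants' portion (€450,000) is divided into 10 shares of €45,000: Kira, Fionn, Dario, Gustav, Ilse, Liesel, Hollis, and Rangi each take €45,000; Elio's €45,000 share passes to Elio's issue; Lorcan's €45,000 share passes to Lorcan's issue.
Elio's share (€45,000) is divided into 3 shares of €15,000: Nuria, Ualani, and Mateus each take €15,000.
Lorcan's share (€45,000) is divided into 3 shares of €15,000: Greta, Quilla, and Paloma each take €15,000.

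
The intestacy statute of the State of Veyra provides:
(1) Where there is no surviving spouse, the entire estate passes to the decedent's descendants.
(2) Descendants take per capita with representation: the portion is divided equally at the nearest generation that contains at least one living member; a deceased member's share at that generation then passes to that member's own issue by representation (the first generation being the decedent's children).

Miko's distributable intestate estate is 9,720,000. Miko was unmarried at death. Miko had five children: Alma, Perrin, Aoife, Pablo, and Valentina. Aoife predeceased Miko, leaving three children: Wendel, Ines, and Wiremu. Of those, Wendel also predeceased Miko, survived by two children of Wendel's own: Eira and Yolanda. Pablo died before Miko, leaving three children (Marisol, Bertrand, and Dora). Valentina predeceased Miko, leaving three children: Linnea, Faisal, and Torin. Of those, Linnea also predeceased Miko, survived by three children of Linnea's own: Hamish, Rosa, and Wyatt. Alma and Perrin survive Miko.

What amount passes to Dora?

The entire 9,720,000 passes to the descendants.
That amount (9,720,000) is divided into 5 shares of 1,944,000: Alma and Perrin each take 1,944,000; Aoife's 1,944,000 share passes to Aoife's issue; Pablo's 1,944,000 share passes to Pablo's issue; Valentina's 1,944,000 share passes to Valentina's issue.
Aoife's share (1,944,000) is divided into 3 shares of 648,000: Ines and Wiremu each take 648,000; Wendel's 648,000 share passes to Wendel's issue.
Wendel's share (648,000) is divided into 2 shares of 324,000: Eira and Yolanda each take 324,000.
Pablo's share (1,944,000) is divided into 3 shares of 648,000: Marisol, Bertrand, and Dora each take 648,000.
Valentina's share (1,944,000) is divided into 3 shares of 648,000: Faisal and Torin each take 648,000; Linnea's 648,000 share passes to Linnea's issue.
Linnea's share (648,000) is divided into 3 shares of 216,000: Hamish, Rosa, and Wyatt each take 216,000.

Dora receives 648,000.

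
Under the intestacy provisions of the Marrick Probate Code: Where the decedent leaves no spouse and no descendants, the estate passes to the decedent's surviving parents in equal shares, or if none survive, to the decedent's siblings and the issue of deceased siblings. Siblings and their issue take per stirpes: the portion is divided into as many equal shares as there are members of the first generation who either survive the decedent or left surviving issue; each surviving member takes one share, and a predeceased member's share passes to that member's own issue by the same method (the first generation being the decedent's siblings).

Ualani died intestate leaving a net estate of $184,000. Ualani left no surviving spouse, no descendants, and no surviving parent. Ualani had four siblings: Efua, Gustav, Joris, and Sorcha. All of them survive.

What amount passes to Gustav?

The entire $184,000 passes to the siblings and their issue.
That amount ($184,000) is divided into 4 shares of $46,000: Efua, Gustav, Joris, and Sorcha each take $46,000.

Gustav receives $46,000.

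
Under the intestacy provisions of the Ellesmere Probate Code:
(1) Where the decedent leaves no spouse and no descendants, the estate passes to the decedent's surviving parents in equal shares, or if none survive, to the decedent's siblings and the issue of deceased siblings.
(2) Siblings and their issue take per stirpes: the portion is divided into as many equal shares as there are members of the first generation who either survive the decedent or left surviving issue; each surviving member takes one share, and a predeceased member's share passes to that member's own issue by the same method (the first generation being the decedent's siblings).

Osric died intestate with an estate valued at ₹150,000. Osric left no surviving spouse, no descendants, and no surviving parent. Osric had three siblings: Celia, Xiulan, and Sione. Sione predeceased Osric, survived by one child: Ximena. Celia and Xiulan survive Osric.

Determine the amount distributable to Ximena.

The entire ₹150,000 passes to the siblings and their issue.
That amount (₹150,000) is divided into 3 shares of ₹50,000: Celia and Xiulan each take ₹50,000; Sione's ₹50,000 share passes to Sione's issue.
Sione's share (₹50,000) passes entirely to Ximena.

Ximena receives ₹50,000.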